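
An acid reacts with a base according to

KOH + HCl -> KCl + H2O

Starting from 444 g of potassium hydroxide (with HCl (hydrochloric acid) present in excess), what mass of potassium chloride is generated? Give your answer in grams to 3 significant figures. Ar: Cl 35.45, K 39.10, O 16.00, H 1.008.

590 g

M(KOH) = 39.10 + 16.00 + 1.008 = 56.108 g/mol.
M(KCl) = 39.10 + 35.45 = 74.55 g/mol.
n(KOH) = 444.0 g / 56.108 g/mol = 7.913 mol.
From the equation the KOH:KCl mole ratio is 1:1, so n(KCl) = 7.913 × 1/1 = 7.913 mol.
Mass of KCl = 7.913 mol × 74.55 g/mol = 589.9 g.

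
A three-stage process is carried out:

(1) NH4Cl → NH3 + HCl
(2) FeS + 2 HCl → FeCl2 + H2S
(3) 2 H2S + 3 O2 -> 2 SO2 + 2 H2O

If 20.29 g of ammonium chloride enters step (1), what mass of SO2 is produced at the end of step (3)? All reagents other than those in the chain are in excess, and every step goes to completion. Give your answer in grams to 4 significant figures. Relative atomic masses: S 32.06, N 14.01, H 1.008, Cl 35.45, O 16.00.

M(NH4Cl) = 14.01 + 4(1.008) + 35.45 = 53.492 g/mol.
M(SO2) = 32.06 + 2(16.00) = 64.06 g/mol.
n(NH4Cl) = 20.29 / 53.492 = 0.37931 mol.
Reaction (1): NH4Cl→HCl ratio 1:1 ⇒ n(HCl) = 0.37931 mol.
Reaction (2): HCl→H2S ratio 2:1 ⇒ n(H2S) = 0.18965 mol.
Reaction (3): H2S→SO2 ratio 2:2 ⇒ n(SO2) = 0.18965 mol.
Mass of SO2 = 0.18965 × 64.06 = 12.149 g.

12.15 g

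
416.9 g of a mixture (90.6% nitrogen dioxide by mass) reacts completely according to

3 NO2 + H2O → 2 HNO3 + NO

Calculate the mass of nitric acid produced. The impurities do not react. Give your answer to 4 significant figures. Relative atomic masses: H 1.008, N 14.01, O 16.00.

Mass of pure NO2 = 416.9 g × 0.906 = 377.71 g.
M(NO2) = 14.01 + 2(16.00) = 46.01 g/mol.
M(HNO3) = 1.008 + 14.01 + 3(16.00) = 63.018 g/mol.
n(NO2) = 377.71 g / 46.01 g/mol = 8.2093 mol.
From the equation the NO2:HNO3 mole ratio is 3:2, so n(HNO3) = 8.2093 × 2/3 = 5.4729 mol.
Mass of HNO3 = 5.4729 mol × 63.018 g/mol = 344.89 g.

344.9 g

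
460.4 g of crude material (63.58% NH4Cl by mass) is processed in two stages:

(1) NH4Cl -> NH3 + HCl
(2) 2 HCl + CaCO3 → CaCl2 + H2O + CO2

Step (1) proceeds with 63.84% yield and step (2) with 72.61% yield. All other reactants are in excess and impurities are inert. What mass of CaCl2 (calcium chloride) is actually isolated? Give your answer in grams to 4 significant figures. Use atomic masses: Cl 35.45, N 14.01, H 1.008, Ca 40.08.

Pure NH4Cl = 460.4 × 0.6358 = 292.72 g.
M(NH4Cl) = 14.01 + 4(1.008) + 35.45 = 53.492 g/mol.
M(CaCl2) = 40.08 + 2(35.45) = 110.98 g/mol.
n(NH4Cl) = 292.72 / 53.492 = 5.4723 mol.
Step 1 (NH4Cl:HCl = 1:1): theoretical n(HCl) = 5.4723 mol; at 63.84% yield, n(HCl) = 3.4935 mol.
Step 2 (HCl:CaCl2 = 2:1): theoretical n(CaCl2) = 1.7467 mol, so theoretical mass = 1.7467 × 110.98 = 193.85 g.
At 72.61% yield, actual mass of CaCl2 = 193.85 × 0.7261 = 140.76 g.

140.8 g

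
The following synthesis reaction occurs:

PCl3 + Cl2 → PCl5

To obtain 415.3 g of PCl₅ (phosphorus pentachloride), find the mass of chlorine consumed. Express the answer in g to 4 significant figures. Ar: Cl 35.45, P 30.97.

141.4 g

M(PCl5) = 30.97 + 5(35.45) = 208.22 g/mol.
M(Cl2) = 2(35.45) = 70.90 g/mol.
n(PCl5) = 415.30 g / 208.22 g/mol = 1.9945 mol.
From the equation the PCl5:Cl2 mole ratio is 1:1, so n(Cl2) = 1.9945 × 1/1 = 1.9945 mol.
Mass of Cl2 = 1.9945 mol × 70.90 g/mol = 141.41 g.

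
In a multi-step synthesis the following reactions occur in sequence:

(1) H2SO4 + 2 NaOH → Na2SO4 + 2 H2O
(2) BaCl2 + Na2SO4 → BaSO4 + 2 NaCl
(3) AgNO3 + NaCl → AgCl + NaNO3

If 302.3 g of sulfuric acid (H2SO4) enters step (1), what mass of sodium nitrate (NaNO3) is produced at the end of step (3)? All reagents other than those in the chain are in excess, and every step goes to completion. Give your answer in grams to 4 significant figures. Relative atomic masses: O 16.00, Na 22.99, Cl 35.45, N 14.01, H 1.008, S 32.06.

524.0 g

M(H2SO4) = 2(1.008) + 32.06 + 4(16.00) = 98.076 g/mol.
M(NaNO3) = 22.99 + 14.01 + 3(16.00) = 85.00 g/mol.
n(H2SO4) = 302.3 / 98.076 = 3.0823 mol.
Reaction (1): H2SO4→Na2SO4 ratio 1:1 ⇒ n(Na2SO4) = 3.0823 mol.
Reaction (2): Na2SO4→NaCl ratio 1:2 ⇒ n(NaCl) = 6.1646 mol.
Reaction (3): NaCl→NaNO3 ratio 1:1 ⇒ n(NaNO3) = 6.1646 mol.
Mass of NaNO3 = 6.1646 × 85.00 = 523.99 g.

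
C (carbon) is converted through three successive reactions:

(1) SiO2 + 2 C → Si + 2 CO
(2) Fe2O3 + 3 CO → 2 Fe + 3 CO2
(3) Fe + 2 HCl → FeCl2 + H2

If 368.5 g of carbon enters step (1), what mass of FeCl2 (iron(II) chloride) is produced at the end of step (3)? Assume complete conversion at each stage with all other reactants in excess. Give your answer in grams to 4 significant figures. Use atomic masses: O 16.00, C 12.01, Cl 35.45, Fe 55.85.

2593 g

M(C) = 12.01 g/mol.
M(FeCl2) = 55.85 + 2(35.45) = 126.75 g/mol.
n(C) = 368.5 / 12.01 = 30.683 mol.
Reaction (1): C→CO ratio 2:2 ⇒ n(CO) = 30.683 mol.
Reaction (2): CO→Fe ratio 3:2 ⇒ n(Fe) = 20.455 mol.
Reaction (3): Fe→FeCl2 ratio 1:1 ⇒ n(FeCl2) = 20.455 mol.
Mass of FeCl2 = 20.455 × 126.75 = 2592.7 g.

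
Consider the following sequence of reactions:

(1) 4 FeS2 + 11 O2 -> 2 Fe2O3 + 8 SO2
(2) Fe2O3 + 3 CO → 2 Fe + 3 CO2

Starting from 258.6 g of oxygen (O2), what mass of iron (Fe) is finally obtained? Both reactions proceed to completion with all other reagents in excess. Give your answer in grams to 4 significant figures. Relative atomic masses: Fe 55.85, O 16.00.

M(O2) = 2(16.00) = 32.00 g/mol.
M(Fe) = 55.85 g/mol.
n(O2) = 258.60 / 32.00 = 8.0813 mol.
Step 1 gives a 11:2 ratio of O2 to Fe2O3, so n(Fe2O3) = 1.4693 mol.
In step 2 the Fe2O3:Fe ratio is 1:2, so n(Fe) = 2.9386 mol.
Mass of Fe = 2.9386 × 55.85 = 164.12 g.

164.1 g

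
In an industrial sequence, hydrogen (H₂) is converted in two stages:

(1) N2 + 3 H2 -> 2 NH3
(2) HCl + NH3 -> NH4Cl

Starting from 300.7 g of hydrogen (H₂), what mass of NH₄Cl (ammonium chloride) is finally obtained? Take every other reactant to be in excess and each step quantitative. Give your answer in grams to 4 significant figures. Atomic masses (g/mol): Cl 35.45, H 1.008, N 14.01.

M(H2) = 2(1.008) = 2.016 g/mol.
M(NH4Cl) = 14.01 + 4(1.008) + 35.45 = 53.492 g/mol.
n(H2) = 300.70 / 2.016 = 149.16 mol.
Step 1 gives a 3:2 ratio of H2 to NH3, so n(NH3) = 99.438 mol.
In step 2 the NH3:NH4Cl ratio is 1:1, so n(NH4Cl) = 99.438 mol.
Mass of NH4Cl = 99.438 × 53.492 = 5319.1 g.

5319 g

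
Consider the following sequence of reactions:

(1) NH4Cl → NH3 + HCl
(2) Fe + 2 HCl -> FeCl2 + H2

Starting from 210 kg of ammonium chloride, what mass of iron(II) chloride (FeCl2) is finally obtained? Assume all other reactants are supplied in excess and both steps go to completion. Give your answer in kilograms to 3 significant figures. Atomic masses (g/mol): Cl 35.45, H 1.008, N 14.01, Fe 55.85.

M(NH4Cl) = 14.01 + 4(1.008) + 35.45 = 53.492 g/mol.
M(FeCl2) = 55.85 + 2(35.45) = 126.75 g/mol.
210 kg = 210000 g.
n(NH4Cl) = 210000 / 53.492 = 3926 mol.
Step 1 gives a 1:1 ratio of NH4Cl to HCl, so n(HCl) = 3926 mol.
In step 2 the HCl:FeCl2 ratio is 2:1, so n(FeCl2) = 1963 mol.
Mass of FeCl2 = 1963 × 126.75 = 248800 g = 249 kg.

249 kg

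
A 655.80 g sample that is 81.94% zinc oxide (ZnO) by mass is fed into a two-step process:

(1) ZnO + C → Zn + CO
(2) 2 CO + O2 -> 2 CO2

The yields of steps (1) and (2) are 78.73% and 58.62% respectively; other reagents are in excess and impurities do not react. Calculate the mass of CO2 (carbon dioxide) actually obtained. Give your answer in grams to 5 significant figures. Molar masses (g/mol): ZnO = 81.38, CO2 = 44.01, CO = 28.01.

134.12 g

Pure ZnO = 655.80 × 0.8194 = 537.363 g.
n(ZnO) = 537.363 / 81.38 = 6.60313 mol.
Step 1 (ZnO:CO = 1:1): theoretical n(CO) = 6.60313 mol; at 78.73% yield, n(CO) = 5.19864 mol.
Step 2 (CO:CO2 = 2:2): theoretical n(CO2) = 5.19864 mol, so theoretical mass = 5.19864 × 44.01 = 228.792 g.
At 58.62% yield, actual mass of CO2 = 228.792 × 0.5862 = 134.118 g.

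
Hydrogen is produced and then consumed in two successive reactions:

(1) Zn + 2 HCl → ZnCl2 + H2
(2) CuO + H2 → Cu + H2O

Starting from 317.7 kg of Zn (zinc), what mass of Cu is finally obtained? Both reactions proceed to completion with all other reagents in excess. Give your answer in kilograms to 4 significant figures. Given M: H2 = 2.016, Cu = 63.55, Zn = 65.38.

308.8 kg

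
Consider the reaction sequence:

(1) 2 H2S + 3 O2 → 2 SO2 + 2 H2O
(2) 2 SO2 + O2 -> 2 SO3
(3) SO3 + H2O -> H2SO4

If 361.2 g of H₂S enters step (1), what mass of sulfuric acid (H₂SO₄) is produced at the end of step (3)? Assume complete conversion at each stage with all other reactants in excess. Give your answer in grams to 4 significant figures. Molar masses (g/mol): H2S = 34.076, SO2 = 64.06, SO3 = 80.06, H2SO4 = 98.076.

1040 g

n(H2S) = 361.2 / 34.076 = 10.600 mol.
Reaction (1): H2S→SO2 ratio 2:2 ⇒ n(SO2) = 10.600 mol.
Reaction (2): SO2→SO3 ratio 2:2 ⇒ n(SO3) = 10.600 mol.
Reaction (3): SO3→H2SO4 ratio 1:1 ⇒ n(H2SO4) = 10.600 mol.
Mass of H2SO4 = 10.600 × 98.076 = 1039.6 g.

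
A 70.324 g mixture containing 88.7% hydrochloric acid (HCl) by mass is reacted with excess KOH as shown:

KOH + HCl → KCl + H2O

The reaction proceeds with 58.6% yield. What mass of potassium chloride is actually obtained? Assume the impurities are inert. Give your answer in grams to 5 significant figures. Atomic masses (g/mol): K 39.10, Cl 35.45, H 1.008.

74.745 g

Pure HCl available = 70.324 g × 0.887 = 62.3774 g.
M(HCl) = 1.008 + 35.45 = 36.458 g/mol.
M(KCl) = 39.10 + 35.45 = 74.55 g/mol.
n(HCl) = 62.3774 g / 36.458 g/mol = 1.71094 mol.
From the equation the HCl:KCl mole ratio is 1:1, so n(KCl) = 1.71094 × 1/1 = 1.71094 mol.
Mass of KCl = 1.71094 mol × 74.55 g/mol = 127.550 g.
Actual mass collected = 127.550 g × 0.586 = 74.7446 g.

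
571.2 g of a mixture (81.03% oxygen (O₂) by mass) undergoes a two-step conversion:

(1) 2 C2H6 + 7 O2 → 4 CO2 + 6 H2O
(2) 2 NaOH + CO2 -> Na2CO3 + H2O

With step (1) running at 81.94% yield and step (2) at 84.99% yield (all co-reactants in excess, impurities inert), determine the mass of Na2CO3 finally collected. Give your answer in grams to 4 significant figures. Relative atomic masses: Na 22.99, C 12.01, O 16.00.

610.1 g

Pure O2 = 571.2 × 0.8103 = 462.84 g.
M(O2) = 2(16.00) = 32.00 g/mol.
M(Na2CO3) = 2(22.99) + 12.01 + 3(16.00) = 105.99 g/mol.
n(O2) = 462.84 / 32.00 = 14.464 mol.
Step 1 (O2:CO2 = 7:4): theoretical n(CO2) = 8.2651 mol; at 81.94% yield, n(CO2) = 6.7724 mol.
Step 2 (CO2:Na2CO3 = 1:1): theoretical n(Na2CO3) = 6.7724 mol, so theoretical mass = 6.7724 × 105.99 = 717.81 g.
At 84.99% yield, actual mass of Na2CO3 = 717.81 × 0.8499 = 610.06 g.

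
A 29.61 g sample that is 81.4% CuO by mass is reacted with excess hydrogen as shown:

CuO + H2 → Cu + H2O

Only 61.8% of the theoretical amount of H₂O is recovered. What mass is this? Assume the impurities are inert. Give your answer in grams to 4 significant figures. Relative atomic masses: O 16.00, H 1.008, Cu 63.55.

Pure CuO available = 29.61 g × 0.814 = 24.103 g.
M(CuO) = 63.55 + 16.00 = 79.55 g/mol.
M(H2O) = 2(1.008) + 16.00 = 18.016 g/mol.
n(CuO) = 24.103 g / 79.55 g/mol = 0.30299 mol.
From the equation the CuO:H2O mole ratio is 1:1, so n(H2O) = 0.30299 × 1/1 = 0.30299 mol.
Mass of H2O = 0.30299 mol × 18.016 g/mol = 5.4586 g.
Actual mass collected = 5.4586 g × 0.618 = 3.3734 g.

3.373 g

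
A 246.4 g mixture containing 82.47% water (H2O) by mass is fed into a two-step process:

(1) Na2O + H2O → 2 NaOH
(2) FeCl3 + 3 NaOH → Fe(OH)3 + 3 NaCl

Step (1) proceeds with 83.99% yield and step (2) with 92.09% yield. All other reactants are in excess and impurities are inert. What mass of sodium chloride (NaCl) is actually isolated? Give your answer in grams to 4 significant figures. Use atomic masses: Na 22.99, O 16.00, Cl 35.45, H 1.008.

Pure H2O = 246.4 × 0.8247 = 203.21 g.
M(H2O) = 2(1.008) + 16.00 = 18.016 g/mol.
M(NaCl) = 22.99 + 35.45 = 58.44 g/mol.
n(H2O) = 203.21 / 18.016 = 11.279 mol.
Step 1 (H2O:NaOH = 1:2): theoretical n(NaOH) = 22.558 mol; at 83.99% yield, n(NaOH) = 18.947 mol.
Step 2 (NaOH:NaCl = 3:3): theoretical n(NaCl) = 18.947 mol, so theoretical mass = 18.947 × 58.44 = 1107.3 g.
At 92.09% yield, actual mass of NaCl = 1107.3 × 0.9209 = 1019.7 g.

1020 g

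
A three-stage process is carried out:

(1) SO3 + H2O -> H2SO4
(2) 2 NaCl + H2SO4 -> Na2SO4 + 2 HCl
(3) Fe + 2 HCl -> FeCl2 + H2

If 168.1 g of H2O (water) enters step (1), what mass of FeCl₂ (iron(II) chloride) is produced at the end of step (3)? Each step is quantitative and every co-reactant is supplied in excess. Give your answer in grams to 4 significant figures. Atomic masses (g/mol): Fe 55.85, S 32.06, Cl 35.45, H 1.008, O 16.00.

M(H2O) = 2(1.008) + 16.00 = 18.016 g/mol.
M(FeCl2) = 55.85 + 2(35.45) = 126.75 g/mol.
n(H2O) = 168.1 / 18.016 = 9.3306 mol.
Reaction (1): H2O→H2SO4 ratio 1:1 ⇒ n(H2SO4) = 9.3306 mol.
Reaction (2): H2SO4→HCl ratio 1:2 ⇒ n(HCl) = 18.661 mol.
Reaction (3): HCl→FeCl2 ratio 2:1 ⇒ n(FeCl2) = 9.3306 mol.
Mass of FeCl2 = 9.3306 × 126.75 = 1182.7 g.

1183 g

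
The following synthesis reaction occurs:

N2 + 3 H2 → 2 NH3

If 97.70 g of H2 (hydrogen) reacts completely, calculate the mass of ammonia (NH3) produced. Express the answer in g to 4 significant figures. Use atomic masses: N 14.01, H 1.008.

550.3 g

M(H2) = 2(1.008) = 2.016 g/mol.
M(NH3) = 14.01 + 3(1.008) = 17.034 g/mol.
n(H2) = 97.700 g / 2.016 g/mol = 48.462 mol.
From the equation the H2:NH3 mole ratio is 3:2, so n(NH3) = 48.462 × 2/3 = 32.308 mol.
Mass of NH3 = 32.308 mol × 17.034 g/mol = 550.34 g.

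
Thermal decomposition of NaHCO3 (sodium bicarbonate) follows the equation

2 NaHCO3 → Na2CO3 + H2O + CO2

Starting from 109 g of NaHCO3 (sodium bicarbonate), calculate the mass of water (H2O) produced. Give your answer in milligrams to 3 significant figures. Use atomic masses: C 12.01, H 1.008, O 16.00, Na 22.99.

11700 mg

M(NaHCO3) = 22.99 + 1.008 + 12.01 + 3(16.00) = 84.008 g/mol.
M(H2O) = 2(1.008) + 16.00 = 18.016 g/mol.
n(NaHCO3) = 109.0 g / 84.008 g/mol = 1.297 mol.
From the equation the NaHCO3:H2O mole ratio is 2:1, so n(H2O) = 1.297 × 1/2 = 0.6487 mol.
Mass of H2O = 0.6487 mol × 18.016 g/mol = 11.69 g.
Converting to mg: 11.69 g = 11700 mg.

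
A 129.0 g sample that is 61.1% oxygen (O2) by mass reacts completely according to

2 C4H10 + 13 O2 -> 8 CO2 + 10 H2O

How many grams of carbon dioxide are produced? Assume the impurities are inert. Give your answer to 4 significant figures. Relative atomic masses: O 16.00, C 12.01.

66.71 g

Mass of pure O2 = 129.0 g × 0.611 = 78.819 g.
M(O2) = 2(16.00) = 32.00 g/mol.
M(CO2) = 12.01 + 2(16.00) = 44.01 g/mol.
n(O2) = 78.819 g / 32.00 g/mol = 2.4631 mol.
From the equation the O2:CO2 mole ratio is 13:8, so n(CO2) = 2.4631 × 8/13 = 1.5158 mol.
Mass of CO2 = 1.5158 mol × 44.01 g/mol = 66.708 g.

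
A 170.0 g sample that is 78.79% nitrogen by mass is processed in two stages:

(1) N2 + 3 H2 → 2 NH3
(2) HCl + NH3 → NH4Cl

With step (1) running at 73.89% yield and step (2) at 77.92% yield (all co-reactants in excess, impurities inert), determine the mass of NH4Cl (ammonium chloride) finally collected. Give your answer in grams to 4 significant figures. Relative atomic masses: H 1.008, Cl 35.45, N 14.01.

294.4 g

Pure N2 = 170.0 × 0.7879 = 133.94 g.
M(N2) = 2(14.01) = 28.02 g/mol.
M(NH4Cl) = 14.01 + 4(1.008) + 35.45 = 53.492 g/mol.
n(N2) = 133.94 / 28.02 = 4.7803 mol.
Step 1 (N2:NH3 = 1:2): theoretical n(NH3) = 9.5605 mol; at 73.89% yield, n(NH3) = 7.0643 mol.
Step 2 (NH3:NH4Cl = 1:1): theoretical n(NH4Cl) = 7.0643 mol, so theoretical mass = 7.0643 × 53.492 = 377.88 g.
At 77.92% yield, actual mass of NH4Cl = 377.88 × 0.7792 = 294.45 g.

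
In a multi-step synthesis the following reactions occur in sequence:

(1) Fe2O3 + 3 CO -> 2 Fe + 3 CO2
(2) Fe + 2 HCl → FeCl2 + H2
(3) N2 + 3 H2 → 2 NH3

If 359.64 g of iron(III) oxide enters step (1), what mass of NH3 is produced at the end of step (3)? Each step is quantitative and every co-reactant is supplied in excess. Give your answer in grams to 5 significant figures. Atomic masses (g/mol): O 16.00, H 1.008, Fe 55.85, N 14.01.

51.147 g

M(Fe2O3) = 2(55.85) + 3(16.00) = 159.70 g/mol.
M(NH3) = 14.01 + 3(1.008) = 17.034 g/mol.
n(Fe2O3) = 359.64 / 159.70 = 2.25197 mol.
Reaction (1): Fe2O3→Fe ratio 1:2 ⇒ n(Fe) = 4.50394 mol.
Reaction (2): Fe→H2 ratio 1:1 ⇒ n(H2) = 4.50394 mol.
Reaction (3): H2→NH3 ratio 3:2 ⇒ n(NH3) = 3.00263 mol.
Mass of NH3 = 3.00263 × 17.034 = 51.1468 g.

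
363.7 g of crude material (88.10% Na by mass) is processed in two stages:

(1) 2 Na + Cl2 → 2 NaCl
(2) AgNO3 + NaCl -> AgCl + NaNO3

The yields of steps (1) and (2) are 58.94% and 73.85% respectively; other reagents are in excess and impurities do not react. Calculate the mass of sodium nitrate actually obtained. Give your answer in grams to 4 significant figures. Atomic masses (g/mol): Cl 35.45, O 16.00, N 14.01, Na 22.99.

515.7 g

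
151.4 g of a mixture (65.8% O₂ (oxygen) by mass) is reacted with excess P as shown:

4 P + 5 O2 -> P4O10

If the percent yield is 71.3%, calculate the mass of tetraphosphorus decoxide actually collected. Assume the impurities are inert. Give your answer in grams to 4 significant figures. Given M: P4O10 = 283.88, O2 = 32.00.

Pure O2 available = 151.4 g × 0.658 = 99.621 g.
n(O2) = 99.621 g / 32.00 g/mol = 3.1132 mol.
From the equation the O2:P4O10 mole ratio is 5:1, so n(P4O10) = 3.1132 × 1/5 = 0.62263 mol.
Mass of P4O10 = 0.62263 mol × 283.88 g/mol = 176.75 g.
Actual mass collected = 176.75 g × 0.713 = 126.02 g.

126.0 g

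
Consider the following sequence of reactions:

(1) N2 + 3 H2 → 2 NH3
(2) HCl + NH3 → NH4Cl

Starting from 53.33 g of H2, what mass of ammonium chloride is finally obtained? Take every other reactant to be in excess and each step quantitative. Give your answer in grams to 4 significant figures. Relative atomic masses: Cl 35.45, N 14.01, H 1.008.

M(H2) = 2(1.008) = 2.016 g/mol.
M(NH4Cl) = 14.01 + 4(1.008) + 35.45 = 53.492 g/mol.
n(H2) = 53.330 / 2.016 = 26.453 mol.
Step 1 gives a 3:2 ratio of H2 to NH3, so n(NH3) = 17.636 mol.
In step 2 the NH3:NH4Cl ratio is 1:1, so n(NH4Cl) = 17.636 mol.
Mass of NH4Cl = 17.636 × 53.492 = 943.36 g.

943.4 g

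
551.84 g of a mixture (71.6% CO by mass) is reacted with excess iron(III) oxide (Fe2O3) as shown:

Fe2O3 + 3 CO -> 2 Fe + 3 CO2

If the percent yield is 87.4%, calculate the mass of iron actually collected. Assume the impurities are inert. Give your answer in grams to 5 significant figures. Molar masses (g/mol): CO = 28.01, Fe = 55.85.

459.05 g

Pure CO available = 551.84 g × 0.716 = 395.117 g.
n(CO) = 395.117 g / 28.01 g/mol = 14.1063 mol.
From the equation the CO:Fe mole ratio is 3:2, so n(Fe) = 14.1063 × 2/3 = 9.40420 mol.
Mass of Fe = 9.40420 mol × 55.85 g/mol = 525.225 g.
Actual mass collected = 525.225 g × 0.874 = 459.046 g.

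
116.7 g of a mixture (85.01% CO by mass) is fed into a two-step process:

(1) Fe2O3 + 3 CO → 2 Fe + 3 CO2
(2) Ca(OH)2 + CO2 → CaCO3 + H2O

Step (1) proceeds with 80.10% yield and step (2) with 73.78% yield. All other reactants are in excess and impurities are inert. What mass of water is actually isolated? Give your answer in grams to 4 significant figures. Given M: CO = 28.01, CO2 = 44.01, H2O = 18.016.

Pure CO = 116.7 × 0.8501 = 99.207 g.
n(CO) = 99.207 / 28.01 = 3.5418 mol.
Step 1 (CO:CO2 = 3:3): theoretical n(CO2) = 3.5418 mol; at 80.10% yield, n(CO2) = 2.8370 mol.
Step 2 (CO2:H2O = 1:1): theoretical n(H2O) = 2.8370 mol, so theoretical mass = 2.8370 × 18.016 = 51.112 g.
At 73.78% yield, actual mass of H2O = 51.112 × 0.7378 = 37.710 g.

37.71 g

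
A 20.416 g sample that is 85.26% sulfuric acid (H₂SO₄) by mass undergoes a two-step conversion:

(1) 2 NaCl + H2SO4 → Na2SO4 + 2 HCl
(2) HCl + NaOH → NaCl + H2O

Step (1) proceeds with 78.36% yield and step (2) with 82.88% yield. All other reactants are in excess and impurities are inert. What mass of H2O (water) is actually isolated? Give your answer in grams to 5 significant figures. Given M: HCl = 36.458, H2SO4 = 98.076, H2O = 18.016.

Pure H2SO4 = 20.416 × 0.8526 = 17.4067 g.
n(H2SO4) = 17.4067 / 98.076 = 0.177482 mol.
Step 1 (H2SO4:HCl = 1:2): theoretical n(HCl) = 0.354963 mol; at 78.36% yield, n(HCl) = 0.278149 mol.
Step 2 (HCl:H2O = 1:1): theoretical n(H2O) = 0.278149 mol, so theoretical mass = 0.278149 × 18.016 = 5.01113 g.
At 82.88% yield, actual mass of H2O = 5.01113 × 0.8288 = 4.15323 g.

4.1532 g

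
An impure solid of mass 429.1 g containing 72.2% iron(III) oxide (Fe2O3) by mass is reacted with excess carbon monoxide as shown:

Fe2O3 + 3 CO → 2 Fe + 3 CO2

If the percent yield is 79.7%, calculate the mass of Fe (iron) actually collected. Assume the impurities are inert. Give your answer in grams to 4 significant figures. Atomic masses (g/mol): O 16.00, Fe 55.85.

172.7 g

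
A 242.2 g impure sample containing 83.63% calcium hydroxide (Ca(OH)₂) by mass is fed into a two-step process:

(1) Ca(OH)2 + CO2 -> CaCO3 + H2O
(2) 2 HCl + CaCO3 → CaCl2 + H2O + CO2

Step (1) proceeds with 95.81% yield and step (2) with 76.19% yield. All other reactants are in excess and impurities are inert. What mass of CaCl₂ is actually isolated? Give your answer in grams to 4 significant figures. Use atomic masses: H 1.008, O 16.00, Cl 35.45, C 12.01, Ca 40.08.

Pure Ca(OH)2 = 242.2 × 0.8363 = 202.55 g.
M(Ca(OH)2) = 40.08 + 2(16.00) + 2(1.008) = 74.096 g/mol.
M(CaCl2) = 40.08 + 2(35.45) = 110.98 g/mol.
n(Ca(OH)2) = 202.55 / 74.096 = 2.7336 mol.
Step 1 (Ca(OH)2:CaCO3 = 1:1): theoretical n(CaCO3) = 2.7336 mol; at 95.81% yield, n(CaCO3) = 2.6191 mol.
Step 2 (CaCO3:CaCl2 = 1:1): theoretical n(CaCl2) = 2.6191 mol, so theoretical mass = 2.6191 × 110.98 = 290.67 g.
At 76.19% yield, actual mass of CaCl2 = 290.67 × 0.7619 = 221.46 g.

221.5 g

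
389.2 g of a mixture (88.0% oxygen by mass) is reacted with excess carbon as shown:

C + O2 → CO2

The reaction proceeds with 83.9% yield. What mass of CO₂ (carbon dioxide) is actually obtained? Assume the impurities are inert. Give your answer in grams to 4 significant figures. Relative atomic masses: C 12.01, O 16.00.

Pure O2 available = 389.2 g × 0.880 = 342.50 g.
M(O2) = 2(16.00) = 32.00 g/mol.
M(CO2) = 12.01 + 2(16.00) = 44.01 g/mol.
n(O2) = 342.50 g / 32.00 g/mol = 10.703 mol.
From the equation the O2:CO2 mole ratio is 1:1, so n(CO2) = 10.703 × 1/1 = 10.703 mol.
Mass of CO2 = 10.703 mol × 44.01 g/mol = 471.04 g.
Actual mass collected = 471.04 g × 0.839 = 395.20 g.

395.2 g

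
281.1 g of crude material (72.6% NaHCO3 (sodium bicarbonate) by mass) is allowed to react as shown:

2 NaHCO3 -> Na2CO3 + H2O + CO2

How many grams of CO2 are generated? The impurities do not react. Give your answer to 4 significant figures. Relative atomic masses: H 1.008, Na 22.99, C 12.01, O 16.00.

Mass of pure NaHCO3 = 281.1 g × 0.726 = 204.08 g.
M(NaHCO3) = 22.99 + 1.008 + 12.01 + 3(16.00) = 84.008 g/mol.
M(CO2) = 12.01 + 2(16.00) = 44.01 g/mol.
n(NaHCO3) = 204.08 g / 84.008 g/mol = 2.4293 mol.
From the equation the NaHCO3:CO2 mole ratio is 2:1, so n(CO2) = 2.4293 × 1/2 = 1.2146 mol.
Mass of CO2 = 1.2146 mol × 44.01 g/mol = 53.456 g.

53.46 g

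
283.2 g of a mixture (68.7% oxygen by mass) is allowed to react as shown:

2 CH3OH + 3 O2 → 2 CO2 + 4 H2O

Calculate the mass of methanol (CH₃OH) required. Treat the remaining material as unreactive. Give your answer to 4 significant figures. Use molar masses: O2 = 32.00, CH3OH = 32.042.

129.9 g

Mass of pure O2 = 283.2 g × 0.687 = 194.56 g.
n(O2) = 194.56 g / 32.00 g/mol = 6.0800 mol.
From the equation the O2:CH3OH mole ratio is 3:2, so n(CH3OH) = 6.0800 × 2/3 = 4.0533 mol.
Mass of CH3OH = 4.0533 mol × 32.042 g/mol = 129.88 g.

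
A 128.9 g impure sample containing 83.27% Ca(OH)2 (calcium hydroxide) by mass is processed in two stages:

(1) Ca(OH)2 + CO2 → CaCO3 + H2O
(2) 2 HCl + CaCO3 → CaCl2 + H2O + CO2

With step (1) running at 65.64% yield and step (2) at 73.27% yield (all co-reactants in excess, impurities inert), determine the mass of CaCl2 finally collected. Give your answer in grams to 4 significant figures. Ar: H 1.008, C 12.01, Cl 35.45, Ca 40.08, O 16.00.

77.32 g

Pure Ca(OH)2 = 128.9 × 0.8327 = 107.34 g.
M(Ca(OH)2) = 40.08 + 2(16.00) + 2(1.008) = 74.096 g/mol.
M(CaCl2) = 40.08 + 2(35.45) = 110.98 g/mol.
n(Ca(OH)2) = 107.34 / 74.096 = 1.4486 mol.
Step 1 (Ca(OH)2:CaCO3 = 1:1): theoretical n(CaCO3) = 1.4486 mol; at 65.64% yield, n(CaCO3) = 0.95086 mol.
Step 2 (CaCO3:CaCl2 = 1:1): theoretical n(CaCl2) = 0.95086 mol, so theoretical mass = 0.95086 × 110.98 = 105.53 g.
At 73.27% yield, actual mass of CaCl2 = 105.53 × 0.7327 = 77.319 g.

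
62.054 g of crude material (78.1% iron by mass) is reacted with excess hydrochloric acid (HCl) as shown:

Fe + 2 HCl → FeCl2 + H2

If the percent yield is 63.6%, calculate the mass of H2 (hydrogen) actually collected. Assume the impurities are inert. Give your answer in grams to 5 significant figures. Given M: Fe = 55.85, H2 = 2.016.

1.1126 g

Pure Fe available = 62.054 g × 0.781 = 48.4642 g.
n(Fe) = 48.4642 g / 55.85 g/mol = 0.867756 mol.
From the equation the Fe:H2 mole ratio is 1:1, so n(H2) = 0.867756 × 1/1 = 0.867756 mol.
Mass of H2 = 0.867756 mol × 2.016 g/mol = 1.74940 g.
Actual mass collected = 1.74940 g × 0.636 = 1.11262 g.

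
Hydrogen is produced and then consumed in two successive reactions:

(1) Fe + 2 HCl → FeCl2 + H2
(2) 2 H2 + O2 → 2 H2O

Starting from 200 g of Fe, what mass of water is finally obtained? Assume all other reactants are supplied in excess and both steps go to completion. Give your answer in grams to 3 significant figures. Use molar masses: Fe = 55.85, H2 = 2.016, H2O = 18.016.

64.5 g

n(Fe) = 200.0 / 55.85 = 3.581 mol.
Step 1 gives a 1:1 ratio of Fe to H2, so n(H2) = 3.581 mol.
In step 2 the H2:H2O ratio is 2:2, so n(H2O) = 3.581 mol.
Mass of H2O = 3.581 × 18.016 = 64.52 g.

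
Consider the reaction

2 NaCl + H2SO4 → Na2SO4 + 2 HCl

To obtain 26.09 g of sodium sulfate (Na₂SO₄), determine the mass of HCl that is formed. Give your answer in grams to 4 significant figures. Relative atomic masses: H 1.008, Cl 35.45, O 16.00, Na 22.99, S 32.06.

13.39 g

M(Na2SO4) = 2(22.99) + 32.06 + 4(16.00) = 142.04 g/mol.
M(HCl) = 1.008 + 35.45 = 36.458 g/mol.
n(Na2SO4) = 26.090 g / 142.04 g/mol = 0.18368 mol.
From the equation the Na2SO4:HCl mole ratio is 1:2, so n(HCl) = 0.18368 × 2/1 = 0.36736 mol.
Mass of HCl = 0.36736 mol × 36.458 g/mol = 13.393 g.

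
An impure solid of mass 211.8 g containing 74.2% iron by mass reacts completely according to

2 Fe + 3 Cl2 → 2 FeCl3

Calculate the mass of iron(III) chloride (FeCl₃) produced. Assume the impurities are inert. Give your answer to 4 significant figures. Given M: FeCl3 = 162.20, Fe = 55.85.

Mass of pure Fe = 211.8 g × 0.742 = 157.16 g.
n(Fe) = 157.16 g / 55.85 g/mol = 2.8139 mol.
From the equation the Fe:FeCl3 mole ratio is 2:2, so n(FeCl3) = 2.8139 × 2/2 = 2.8139 mol.
Mass of FeCl3 = 2.8139 mol × 162.20 g/mol = 456.41 g.

456.4 g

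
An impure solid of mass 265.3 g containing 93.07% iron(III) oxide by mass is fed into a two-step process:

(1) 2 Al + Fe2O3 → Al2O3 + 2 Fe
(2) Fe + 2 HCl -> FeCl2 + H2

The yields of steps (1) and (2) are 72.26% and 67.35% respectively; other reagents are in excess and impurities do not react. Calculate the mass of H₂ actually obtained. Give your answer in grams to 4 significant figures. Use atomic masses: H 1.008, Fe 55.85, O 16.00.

Pure Fe2O3 = 265.3 × 0.9307 = 246.91 g.
M(Fe2O3) = 2(55.85) + 3(16.00) = 159.70 g/mol.
M(H2) = 2(1.008) = 2.016 g/mol.
n(Fe2O3) = 246.91 / 159.70 = 1.5461 mol.
Step 1 (Fe2O3:Fe = 1:2): theoretical n(Fe) = 3.0922 mol; at 72.26% yield, n(Fe) = 2.2344 mol.
Step 2 (Fe:H2 = 1:1): theoretical n(H2) = 2.2344 mol, so theoretical mass = 2.2344 × 2.016 = 4.5046 g.
At 67.35% yield, actual mass of H2 = 4.5046 × 0.6735 = 3.0339 g.

3.034 g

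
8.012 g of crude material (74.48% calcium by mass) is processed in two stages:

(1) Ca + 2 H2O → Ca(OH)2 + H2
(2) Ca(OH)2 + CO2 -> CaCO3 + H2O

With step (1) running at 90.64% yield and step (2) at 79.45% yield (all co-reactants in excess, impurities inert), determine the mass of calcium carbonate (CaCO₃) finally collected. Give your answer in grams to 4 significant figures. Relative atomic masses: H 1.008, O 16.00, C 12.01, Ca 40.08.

10.73 g

Pure Ca = 8.012 × 0.7448 = 5.9673 g.
M(Ca) = 40.08 g/mol.
M(CaCO3) = 40.08 + 12.01 + 3(16.00) = 100.09 g/mol.
n(Ca) = 5.9673 / 40.08 = 0.14889 mol.
Step 1 (Ca:Ca(OH)2 = 1:1): theoretical n(Ca(OH)2) = 0.14889 mol; at 90.64% yield, n(Ca(OH)2) = 0.13495 mol.
Step 2 (Ca(OH)2:CaCO3 = 1:1): theoretical n(CaCO3) = 0.13495 mol, so theoretical mass = 0.13495 × 100.09 = 13.507 g.
At 79.45% yield, actual mass of CaCO3 = 13.507 × 0.7945 = 10.731 g.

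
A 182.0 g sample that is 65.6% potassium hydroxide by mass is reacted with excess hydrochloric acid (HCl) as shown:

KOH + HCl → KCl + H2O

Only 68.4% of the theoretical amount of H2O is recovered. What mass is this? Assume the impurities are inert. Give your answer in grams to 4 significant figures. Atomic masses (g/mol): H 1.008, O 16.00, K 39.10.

Pure KOH available = 182.0 g × 0.656 = 119.39 g.
M(KOH) = 39.10 + 16.00 + 1.008 = 56.108 g/mol.
M(H2O) = 2(1.008) + 16.00 = 18.016 g/mol.
n(KOH) = 119.39 g / 56.108 g/mol = 2.1279 mol.
From the equation the KOH:H2O mole ratio is 1:1, so n(H2O) = 2.1279 × 1/1 = 2.1279 mol.
Mass of H2O = 2.1279 mol × 18.016 g/mol = 38.336 g.
Actual mass collected = 38.336 g × 0.684 = 26.222 g.

26.22 g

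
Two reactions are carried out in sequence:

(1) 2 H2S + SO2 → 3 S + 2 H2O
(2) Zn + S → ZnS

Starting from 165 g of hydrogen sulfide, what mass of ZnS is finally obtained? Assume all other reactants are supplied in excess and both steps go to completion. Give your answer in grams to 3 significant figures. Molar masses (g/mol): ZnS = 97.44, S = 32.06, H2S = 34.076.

n(H2S) = 165.0 / 34.076 = 4.842 mol.
Step 1 gives a 2:3 ratio of H2S to S, so n(S) = 7.263 mol.
In step 2 the S:ZnS ratio is 1:1, so n(ZnS) = 7.263 mol.
Mass of ZnS = 7.263 × 97.44 = 707.7 g.

708 g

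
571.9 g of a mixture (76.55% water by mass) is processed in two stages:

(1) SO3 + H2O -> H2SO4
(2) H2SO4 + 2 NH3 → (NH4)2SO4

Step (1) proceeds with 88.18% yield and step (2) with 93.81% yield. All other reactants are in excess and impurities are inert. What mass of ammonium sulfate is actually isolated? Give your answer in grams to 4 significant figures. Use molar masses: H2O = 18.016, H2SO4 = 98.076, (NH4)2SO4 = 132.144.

Pure H2O = 571.9 × 0.7655 = 437.79 g.
n(H2O) = 437.79 / 18.016 = 24.300 mol.
Step 1 (H2O:H2SO4 = 1:1): theoretical n(H2SO4) = 24.300 mol; at 88.18% yield, n(H2SO4) = 21.428 mol.
Step 2 (H2SO4:(NH4)2SO4 = 1:1): theoretical n((NH4)2SO4) = 21.428 mol, so theoretical mass = 21.428 × 132.144 = 2831.6 g.
At 93.81% yield, actual mass of (NH4)2SO4 = 2831.6 × 0.9381 = 2656.3 g.

2656 g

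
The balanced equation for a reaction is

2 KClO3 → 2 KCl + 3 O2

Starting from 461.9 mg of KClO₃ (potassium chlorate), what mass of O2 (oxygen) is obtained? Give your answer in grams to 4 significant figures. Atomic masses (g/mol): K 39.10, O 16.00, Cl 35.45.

0.1809 g

M(KClO3) = 39.10 + 35.45 + 3(16.00) = 122.55 g/mol.
M(O2) = 2(16.00) = 32.00 g/mol.
Convert: 461.9 mg = 0.46190 g.
n(KClO3) = 0.46190 g / 122.55 g/mol = 0.0037691 mol.
From the equation the KClO3:O2 mole ratio is 2:3, so n(O2) = 0.0037691 × 3/2 = 0.0056536 mol.
Mass of O2 = 0.0056536 mol × 32.00 g/mol = 0.18092 g.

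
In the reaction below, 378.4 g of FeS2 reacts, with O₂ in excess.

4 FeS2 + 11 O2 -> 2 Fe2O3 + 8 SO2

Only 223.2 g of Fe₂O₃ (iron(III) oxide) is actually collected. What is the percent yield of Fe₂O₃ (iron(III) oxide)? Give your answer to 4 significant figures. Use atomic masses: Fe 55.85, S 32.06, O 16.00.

M(FeS2) = 55.85 + 2(32.06) = 119.97 g/mol.
M(Fe2O3) = 2(55.85) + 3(16.00) = 159.70 g/mol.
n(FeS2) = 378.40 g / 119.97 g/mol = 3.1541 mol.
From the equation the FeS2:Fe2O3 mole ratio is 4:2, so n(Fe2O3) = 3.1541 × 2/4 = 1.5771 mol.
Mass of Fe2O3 = 1.5771 mol × 159.70 g/mol = 251.86 g.
This is the theoretical yield. Percent yield = 223.2 g / 251.86 g × 100% = 88.622%.

88.62 %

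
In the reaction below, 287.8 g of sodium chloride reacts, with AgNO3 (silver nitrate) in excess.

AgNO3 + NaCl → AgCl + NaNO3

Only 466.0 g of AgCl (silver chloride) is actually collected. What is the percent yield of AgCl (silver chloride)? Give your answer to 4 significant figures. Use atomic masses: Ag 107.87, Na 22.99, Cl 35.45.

66.02 %

M(NaCl) = 22.99 + 35.45 = 58.44 g/mol.
M(AgCl) = 107.87 + 35.45 = 143.32 g/mol.
n(NaCl) = 287.80 g / 58.44 g/mol = 4.9247 mol.
From the equation the NaCl:AgCl mole ratio is 1:1, so n(AgCl) = 4.9247 × 1/1 = 4.9247 mol.
Mass of AgCl = 4.9247 mol × 143.32 g/mol = 705.81 g.
This is the theoretical yield. Percent yield = 466.0 g / 705.81 g × 100% = 66.023%.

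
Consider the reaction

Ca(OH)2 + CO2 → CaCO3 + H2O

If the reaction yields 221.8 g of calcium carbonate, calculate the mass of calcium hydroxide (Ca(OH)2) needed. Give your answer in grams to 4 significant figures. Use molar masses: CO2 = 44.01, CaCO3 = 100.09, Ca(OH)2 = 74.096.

n(CaCO3) = 221.80 g / 100.09 g/mol = 2.2160 mol.
From the equation the CaCO3:Ca(OH)2 mole ratio is 1:1, so n(Ca(OH)2) = 2.2160 × 1/1 = 2.2160 mol.
Mass of Ca(OH)2 = 2.2160 mol × 74.096 g/mol = 164.20 g.

164.2 g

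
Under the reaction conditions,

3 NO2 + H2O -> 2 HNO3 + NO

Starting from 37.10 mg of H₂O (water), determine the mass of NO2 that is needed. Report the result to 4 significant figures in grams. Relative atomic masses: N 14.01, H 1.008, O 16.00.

0.2842 g

M(H2O) = 2(1.008) + 16.00 = 18.016 g/mol.
M(NO2) = 14.01 + 2(16.00) = 46.01 g/mol.
Convert: 37.10 mg = 0.037100 g.
n(H2O) = 0.037100 g / 18.016 g/mol = 0.0020593 mol.
From the equation the H2O:NO2 mole ratio is 1:3, so n(NO2) = 0.0020593 × 3/1 = 0.0061778 mol.
Mass of NO2 = 0.0061778 mol × 46.01 g/mol = 0.28424 g.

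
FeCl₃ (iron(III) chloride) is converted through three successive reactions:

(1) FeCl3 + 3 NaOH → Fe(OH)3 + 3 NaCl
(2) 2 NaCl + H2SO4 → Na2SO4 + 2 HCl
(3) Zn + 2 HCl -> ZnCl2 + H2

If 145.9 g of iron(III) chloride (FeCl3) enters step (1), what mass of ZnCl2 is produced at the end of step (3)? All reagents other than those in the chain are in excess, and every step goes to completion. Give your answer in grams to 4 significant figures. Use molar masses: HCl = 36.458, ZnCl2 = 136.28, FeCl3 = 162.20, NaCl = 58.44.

n(FeCl3) = 145.9 / 162.20 = 0.89951 mol.
Reaction (1): FeCl3→NaCl ratio 1:3 ⇒ n(NaCl) = 2.6985 mol.
Reaction (2): NaCl→HCl ratio 2:2 ⇒ n(HCl) = 2.6985 mol.
Reaction (3): HCl→ZnCl2 ratio 2:1 ⇒ n(ZnCl2) = 1.3493 mol.
Mass of ZnCl2 = 1.3493 × 136.28 = 183.88 g.

183.9 g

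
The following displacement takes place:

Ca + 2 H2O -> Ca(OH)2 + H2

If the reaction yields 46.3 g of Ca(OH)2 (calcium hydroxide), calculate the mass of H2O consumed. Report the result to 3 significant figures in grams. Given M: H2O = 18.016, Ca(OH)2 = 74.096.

n(Ca(OH)2) = 46.30 g / 74.096 g/mol = 0.6249 mol.
From the equation the Ca(OH)2:H2O mole ratio is 1:2, so n(H2O) = 0.6249 × 2/1 = 1.250 mol.
Mass of H2O = 1.250 mol × 18.016 g/mol = 22.52 g.

22.5 g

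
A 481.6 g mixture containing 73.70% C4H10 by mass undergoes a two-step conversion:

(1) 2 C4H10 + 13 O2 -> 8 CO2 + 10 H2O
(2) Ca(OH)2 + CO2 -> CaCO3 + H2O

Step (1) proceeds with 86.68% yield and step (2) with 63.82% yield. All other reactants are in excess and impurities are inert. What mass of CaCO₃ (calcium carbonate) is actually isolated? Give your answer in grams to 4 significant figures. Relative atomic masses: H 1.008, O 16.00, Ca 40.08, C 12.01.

1353 g

Pure C4H10 = 481.6 × 0.7370 = 354.94 g.
M(C4H10) = 4(12.01) + 10(1.008) = 58.12 g/mol.
M(CaCO3) = 40.08 + 12.01 + 3(16.00) = 100.09 g/mol.
n(C4H10) = 354.94 / 58.12 = 6.1070 mol.
Step 1 (C4H10:CO2 = 2:8): theoretical n(CO2) = 24.428 mol; at 86.68% yield, n(CO2) = 21.174 mol.
Step 2 (CO2:CaCO3 = 1:1): theoretical n(CaCO3) = 21.174 mol, so theoretical mass = 21.174 × 100.09 = 2119.3 g.
At 63.82% yield, actual mass of CaCO3 = 2119.3 × 0.6382 = 1352.6 g.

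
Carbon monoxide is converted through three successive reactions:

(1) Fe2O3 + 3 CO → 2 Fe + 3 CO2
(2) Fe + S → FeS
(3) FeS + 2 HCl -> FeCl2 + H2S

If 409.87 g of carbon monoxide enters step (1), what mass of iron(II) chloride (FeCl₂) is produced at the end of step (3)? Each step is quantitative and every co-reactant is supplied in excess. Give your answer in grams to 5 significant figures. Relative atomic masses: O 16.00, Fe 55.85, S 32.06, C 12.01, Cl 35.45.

M(CO) = 12.01 + 16.00 = 28.01 g/mol.
M(FeCl2) = 55.85 + 2(35.45) = 126.75 g/mol.
n(CO) = 409.87 / 28.01 = 14.6330 mol.
Reaction (1): CO→Fe ratio 3:2 ⇒ n(Fe) = 9.75533 mol.
Reaction (2): Fe→FeS ratio 1:1 ⇒ n(FeS) = 9.75533 mol.
Reaction (3): FeS→FeCl2 ratio 1:1 ⇒ n(FeCl2) = 9.75533 mol.
Mass of FeCl2 = 9.75533 × 126.75 = 1236.49 g.

1236.5 g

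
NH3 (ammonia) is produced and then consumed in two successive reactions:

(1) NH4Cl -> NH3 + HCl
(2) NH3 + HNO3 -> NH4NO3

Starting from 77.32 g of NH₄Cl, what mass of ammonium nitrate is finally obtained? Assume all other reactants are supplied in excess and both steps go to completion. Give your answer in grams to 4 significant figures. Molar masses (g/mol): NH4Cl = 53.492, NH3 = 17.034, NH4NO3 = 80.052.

115.7 g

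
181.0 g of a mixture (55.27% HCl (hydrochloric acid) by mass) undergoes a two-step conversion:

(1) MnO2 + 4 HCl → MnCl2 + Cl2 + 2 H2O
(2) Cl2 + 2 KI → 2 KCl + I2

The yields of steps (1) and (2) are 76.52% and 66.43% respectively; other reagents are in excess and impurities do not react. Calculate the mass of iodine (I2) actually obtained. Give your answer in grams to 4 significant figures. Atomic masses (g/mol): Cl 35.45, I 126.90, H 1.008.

88.50 g

Pure HCl = 181.0 × 0.5527 = 100.04 g.
M(HCl) = 1.008 + 35.45 = 36.458 g/mol.
M(I2) = 2(126.90) = 253.80 g/mol.
n(HCl) = 100.04 / 36.458 = 2.7439 mol.
Step 1 (HCl:Cl2 = 4:1): theoretical n(Cl2) = 0.68599 mol; at 76.52% yield, n(Cl2) = 0.52492 mol.
Step 2 (Cl2:I2 = 1:1): theoretical n(I2) = 0.52492 mol, so theoretical mass = 0.52492 × 253.80 = 133.22 g.
At 66.43% yield, actual mass of I2 = 133.22 × 0.6643 = 88.501 g.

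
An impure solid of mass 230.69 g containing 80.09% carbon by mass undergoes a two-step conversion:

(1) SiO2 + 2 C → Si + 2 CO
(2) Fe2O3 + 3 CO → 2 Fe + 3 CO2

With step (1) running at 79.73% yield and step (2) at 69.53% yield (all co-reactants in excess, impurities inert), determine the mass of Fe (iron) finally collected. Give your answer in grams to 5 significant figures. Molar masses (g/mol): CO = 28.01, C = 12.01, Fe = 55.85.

317.53 g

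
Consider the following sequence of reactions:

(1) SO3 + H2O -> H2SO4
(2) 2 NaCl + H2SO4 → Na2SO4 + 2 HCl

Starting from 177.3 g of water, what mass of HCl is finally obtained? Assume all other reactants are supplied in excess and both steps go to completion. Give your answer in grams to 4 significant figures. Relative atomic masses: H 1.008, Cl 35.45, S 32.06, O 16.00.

M(H2O) = 2(1.008) + 16.00 = 18.016 g/mol.
M(HCl) = 1.008 + 35.45 = 36.458 g/mol.
n(H2O) = 177.30 / 18.016 = 9.8413 mol.
Step 1 gives a 1:1 ratio of H2O to H2SO4, so n(H2SO4) = 9.8413 mol.
In step 2 the H2SO4:HCl ratio is 1:2, so n(HCl) = 19.683 mol.
Mass of HCl = 19.683 × 36.458 = 717.58 g.

717.6 g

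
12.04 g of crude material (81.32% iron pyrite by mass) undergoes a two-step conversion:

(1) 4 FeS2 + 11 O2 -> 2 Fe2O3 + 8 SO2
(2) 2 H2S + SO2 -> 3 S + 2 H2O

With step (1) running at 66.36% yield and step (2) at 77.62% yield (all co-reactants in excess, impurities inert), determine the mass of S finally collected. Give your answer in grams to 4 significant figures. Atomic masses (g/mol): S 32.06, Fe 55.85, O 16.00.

Pure FeS2 = 12.04 × 0.8132 = 9.7909 g.
M(FeS2) = 55.85 + 2(32.06) = 119.97 g/mol.
M(S) = 32.06 g/mol.
n(FeS2) = 9.7909 / 119.97 = 0.081611 mol.
Step 1 (FeS2:SO2 = 4:8): theoretical n(SO2) = 0.16322 mol; at 66.36% yield, n(SO2) = 0.10831 mol.
Step 2 (SO2:S = 1:3): theoretical n(S) = 0.32494 mol, so theoretical mass = 0.32494 × 32.06 = 10.418 g.
At 77.62% yield, actual mass of S = 10.418 × 0.7762 = 8.0862 g.

8.086 g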